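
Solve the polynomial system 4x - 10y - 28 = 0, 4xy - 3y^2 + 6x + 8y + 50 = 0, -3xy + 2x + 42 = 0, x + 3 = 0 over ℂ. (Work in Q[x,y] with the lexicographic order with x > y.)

{(-3, -4)}

Compute a lex Gröbner basis by Buchberger's algorithm.
f_1 = 4x - 10y - 28, LT = x.
f_2 = 4xy + 6x - 3y^2 + 8y + 50, LT = xy.
f_3 = -3xy + 2x + 42, LT = xy.
f_4 = x + 3, LT = x.

S(f_1,f_2): lcm = xy. S = -3/2x - 7/4y^2 - 9y - 25/2.
  leading term x: subtract (-3/8)·f_1 from -3/2x - 7/4y^2 - 9y - 25/2 → -7/4y^2 - 51/4y - 23
  leading term y^2: no divisor's leading term divides it; move -7/4y^2 to the remainder.
  leading term y: no divisor's leading term divides it; move -51/4y to the remainder.
  leading term 1: no divisor's leading term divides it; move -23 to the remainder.
  remainder -7/4y^2 - 51/4y - 23 ≠ 0; add h_5 = -7/4y^2 - 51/4y - 23 to the basis.

S(f_1,f_3): lcm = xy. S = 2/3x - 5/2y^2 - 7y + 14.
  leading term x: subtract (1/6)·f_1 from 2/3x - 5/2y^2 - 7y + 14 → -5/2y^2 - 16/3y + 56/3
  leading term y^2: subtract (10/7)·h_5 from -5/2y^2 - 16/3y + 56/3 → 541/42y + 1082/21
  leading term y: no divisor's leading term divides it; move 541/42y to the remainder.
  leading term 1: no divisor's leading term divides it; move 1082/21 to the remainder.
  remainder 541/42y + 1082/21 ≠ 0; add h_6 = 541/42y + 1082/21 to the basis.

The other S-polynomials (S(f_1,f_4), S(f_2,f_3), S(f_2,f_4), S(f_3,f_4), S(f_1,h_5), S(f_2,h_5), S(f_3,h_5), S(f_4,h_5), S(f_1,h_6), S(f_2,h_6), S(f_3,h_6), S(f_4,h_6), S(h_5,h_6)) all reduce to 0 modulo the current basis, so we have a Gröbner basis.
Inter-reduce: drop elements whose leading term is divisible by another's, tail-reduce, and make monic.
Reduced Gröbner basis: {x + 3, y + 4}.

Since the basis is lex-ordered, y + 4 is univariate in y. Its roots are {-4}. Back-substituting each root into the other basis elements fixes the other coordinates.
  y = -4: the earlier basis element becomes x + 3 = 0, giving x = -3 — point (-3, -4).
Check: every point annihilates each of the original generators.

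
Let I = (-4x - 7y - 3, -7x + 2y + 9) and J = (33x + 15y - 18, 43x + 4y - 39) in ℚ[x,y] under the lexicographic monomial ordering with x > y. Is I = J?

Since reduced Gröbner bases are canonical representatives of ideals under a given ordering, it suffices to compute and compare them.
Buchberger on the first generating set:
f_1 = -4x - 7y - 3, LT = x.
f_2 = -7x + 2y + 9, LT = x.

S(f_1,f_2): lcm = x. S = 57/28y + 57/28.
  leading term y: no divisor's leading term divides it; move 57/28y to the remainder.
  leading term 1: no divisor's leading term divides it; move 57/28 to the remainder.
  remainder 57/28y + 57/28 ≠ 0; add g_3 = 57/28y + 57/28 to the basis.

The other S-polynomials (S(f_1,g_3), S(f_2,g_3)) all reduce to 0 modulo the current basis, so we have a Gröbner basis.
Inter-reduce: drop elements whose leading term is divisible by another's, tail-reduce, and make monic.
Reduced Gröbner basis: {x - 1, y + 1}.

Buchberger on the second generating set:
h_1 = 33x + 15y - 18, LT = x.
h_2 = 43x + 4y - 39, LT = x.

S(h_1,h_2): lcm = x. S = 171/473y + 171/473.
  leading term y: no divisor's leading term divides it; move 171/473y to the remainder.
  leading term 1: no divisor's leading term divides it; move 171/473 to the remainder.
  remainder 171/473y + 171/473 ≠ 0; add k_3 = 171/473y + 171/473 to the basis.

The other S-polynomials (S(h_1,k_3), S(h_2,k_3)) all reduce to 0 modulo the current basis, so we have a Gröbner basis.
Inter-reduce: drop elements whose leading term is divisible by another's, tail-reduce, and make monic.
Reduced Gröbner basis: {x - 1, y + 1}.

The two bases agree; hence the ideals are identical.

Yes, the ideals are equal.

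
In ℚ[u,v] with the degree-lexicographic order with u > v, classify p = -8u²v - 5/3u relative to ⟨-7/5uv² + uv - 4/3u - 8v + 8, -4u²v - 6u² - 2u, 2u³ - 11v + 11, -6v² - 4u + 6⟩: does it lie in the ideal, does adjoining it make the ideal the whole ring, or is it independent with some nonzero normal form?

-8u²v - 5/3u lies in I (it reduces to 0).

First compute the reduced Gröbner basis of I by Buchberger's algorithm.
f_1 = -7/5uv² + uv - 4/3u - 8v + 8, LT = uv².
f_2 = -4u²v - 6u² - 2u, LT = u²v.
f_3 = 2u³ - 11v + 11, LT = u³.
f_4 = -6v² - 4u + 6, LT = v².

S(f_1,f_2): lcm = u²v². S = -31/14u²v + 20/21u² + 73/14uv - 40/7u.
  leading term u²v: subtract (31/56)·f_2 from -31/14u²v + 20/21u² + 73/14uv - 40/7u → 359/84u² + 73/14uv - 129/28u
  leading term u²: no divisor's leading term divides it; move 359/84u² to the remainder.
  leading term uv: no divisor's leading term divides it; move 73/14uv to the remainder.
  leading term u: no divisor's leading term divides it; move -129/28u to the remainder.
  remainder 359/84u² + 73/14uv - 129/28u ≠ 0; add h_5 = 359/84u² + 73/14uv - 129/28u to the basis.

S(f_1,f_3): lcm = u³v². S = -5/7u³v + 20/21u³ + 40/7u²v + 11/2v³ - 40/7u² - 11/2v².
  leading term u³v: subtract (5/28u)·f_2 from -5/7u³v + 20/21u³ + 40/7u²v + 11/2v³ - 40/7u² - 11/2v² → 85/42u³ + 40/7u²v + 11/2v³ - 75/14u² - 11/2v²
  leading term u³: subtract (85/84)·f_3 from 85/42u³ + 40/7u²v + 11/2v³ - 75/14u² - 11/2v² → 40/7u²v + 11/2v³ - 75/14u² - 11/2v² + 935/84v - 935/84
  leading term u²v: subtract (-10/7)·f_2 from 40/7u²v + 11/2v³ - 75/14u² - 11/2v² + 935/84v - 935/84 → 11/2v³ - 195/14u² - 11/2v² - 20/7u + 935/84v - 935/84
  leading term v³: subtract (-11/12v)·f_4 from 11/2v³ - 195/14u² - 11/2v² - 20/7u + 935/84v - 935/84 → -195/14u² - 11/3uv - 11/2v² - 20/7u + 1397/84v - 935/84
  leading term u²: subtract (-1170/359)·h_5 from -195/14u² - 11/3uv - 11/2v² - 20/7u + 1397/84v - 935/84 → 100472/7539uv - 11/2v² - 89825/5026u + 1397/84v - 935/84
  leading term uv: no divisor's leading term divides it; move 100472/7539uv to the remainder.
  leading term v²: subtract (11/12)·f_4 from -11/2v² - 89825/5026u + 1397/84v - 935/84 → -214189/15078u + 1397/84v - 1397/84
  leading term u: no divisor's leading term divides it; move -214189/15078u to the remainder.
  leading term v: no divisor's leading term divides it; move 1397/84v to the remainder.
  leading term 1: no divisor's leading term divides it; move -1397/84 to the remainder.
  remainder 100472/7539uv - 214189/15078u + 1397/84v - 1397/84 ≠ 0; add h_6 = 100472/7539uv - 214189/15078u + 1397/84v - 1397/84 to the basis.

S(f_1,f_4): lcm = uv². S = -⅔u² - 5/7uv + 41/21u + 40/7v - 40/7.
  leading term u²: subtract (-56/359)·h_5 from -⅔u² - 5/7uv + 41/21u + 40/7v - 40/7 → 249/2513uv + 9301/7539u + 40/7v - 40/7
  leading term uv: subtract (747/100472)·h_6 from 249/2513uv + 9301/7539u + 40/7v - 40/7 → 5651753/4219824u + 15727667/2813216v - 15727667/2813216
  leading term u: no divisor's leading term divides it; move 5651753/4219824u to the remainder.
  leading term v: no divisor's leading term divides it; move 15727667/2813216v to the remainder.
  leading term 1: no divisor's leading term divides it; move -15727667/2813216 to the remainder.
  remainder 5651753/4219824u + 15727667/2813216v - 15727667/2813216 ≠ 0; add h_7 = 5651753/4219824u + 15727667/2813216v - 15727667/2813216 to the basis.

S(f_2,f_3): lcm = u³v. S = 3/2u³ + ½u² + 11/2v² - 11/2v.
  leading term u³: subtract (¾)·f_3 from 3/2u³ + ½u² + 11/2v² - 11/2v → ½u² + 11/2v² + 11/4v - 33/4
  leading term u²: subtract (42/359)·h_5 from ½u² + 11/2v² + 11/4v - 33/4 → -219/359uv + 11/2v² + 387/718u + 11/4v - 33/4
  leading term uv: subtract (-4599/100472)·h_6 from -219/359uv + 11/2v² + 387/718u + 11/4v - 33/4 → 11/2v² - 22353/200944u + 1411135/401888v - 3621519/401888
  leading term v²: subtract (-11/12)·f_4 from 11/2v² - 22353/200944u + 1411135/401888v - 3621519/401888 → -2277443/602832u + 1411135/401888v - 1411135/401888
  leading term u: subtract (-15942101/5651753)·h_7 from -2277443/602832u + 1411135/401888v - 1411135/401888 → 217942569/11303506v - 217942569/11303506
  leading term v: no divisor's leading term divides it; move 217942569/11303506v to the remainder.
  leading term 1: no divisor's leading term divides it; move -217942569/11303506 to the remainder.
  remainder 217942569/11303506v - 217942569/11303506 ≠ 0; add h_8 = 217942569/11303506v - 217942569/11303506 to the basis.

The other S-polynomials (S(f_2,f_4), S(f_3,f_4), S(f_1,h_5), S(f_2,h_5), S(f_3,h_5), S(f_4,h_5), S(f_1,h_6), S(f_2,h_6), S(f_3,h_6), S(f_4,h_6), S(h_5,h_6), S(f_1,h_7), S(f_2,h_7), S(f_3,h_7), S(f_4,h_7), S(h_5,h_7), S(h_6,h_7), S(f_1,h_8), S(f_2,h_8), S(f_3,h_8), S(f_4,h_8), S(h_5,h_8), S(h_6,h_8), S(h_7,h_8)) all reduce to 0 modulo the current basis, so we have a Gröbner basis.
Inter-reduce: drop elements whose leading term is divisible by another's, tail-reduce, and make monic.
Reduced Gröbner basis: {u, v - 1}.
Label its elements g_1 = u, g_2 = v - 1.

Reduce p = -8u²v - 5/3u modulo G:
  leading term u²v: subtract (-8uv)·g_1 from -8u²v - 5/3u → -5/3u
  leading term u: subtract (-5/3)·g_1 from -5/3u → 0
  normal form = 0.
Since the normal form is 0, p ∈ I.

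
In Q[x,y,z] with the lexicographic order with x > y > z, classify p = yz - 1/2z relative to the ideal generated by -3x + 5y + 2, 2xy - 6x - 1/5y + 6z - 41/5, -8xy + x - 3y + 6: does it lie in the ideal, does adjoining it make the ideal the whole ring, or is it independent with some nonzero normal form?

yz - 1/2z lies in I (it reduces to 0).

First compute the reduced Gröbner basis of I by Buchberger's algorithm.
f_1 = -3x + 5y + 2, LT = x.
f_2 = 2xy - 6x - 1/5y + 6z - 41/5, LT = xy.
f_3 = -8xy + x - 3y + 6, LT = xy.

S(f_1,f_2): lcm = xy. S = 3x - 5/3y^2 - 17/30y - 3z + 41/10.
  leading term x: subtract (-1)·f_1 from 3x - 5/3y^2 - 17/30y - 3z + 41/10 → -5/3y^2 + 133/30y - 3z + 61/10
  leading term y^2: no divisor's leading term divides it; move -5/3y^2 to the remainder.
  leading term y: no divisor's leading term divides it; move 133/30y to the remainder.
  leading term z: no divisor's leading term divides it; move -3z to the remainder.
  leading term 1: no divisor's leading term divides it; move 61/10 to the remainder.
  remainder -5/3y^2 + 133/30y - 3z + 61/10 ≠ 0; add h_4 = -5/3y^2 + 133/30y - 3z + 61/10 to the basis.

S(f_1,f_3): lcm = xy. S = 1/8x - 5/3y^2 - 25/24y + 3/4.
  leading term x: subtract (-1/24)·f_1 from 1/8x - 5/3y^2 - 25/24y + 3/4 → -5/3y^2 - 5/6y + 5/6
  leading term y^2: subtract (1)·h_4 from -5/3y^2 - 5/6y + 5/6 → -79/15y + 3z - 79/15
  leading term y: no divisor's leading term divides it; move -79/15y to the remainder.
  leading term z: no divisor's leading term divides it; move 3z to the remainder.
  leading term 1: no divisor's leading term divides it; move -79/15 to the remainder.
  remainder -79/15y + 3z - 79/15 ≠ 0; add h_5 = -79/15y + 3z - 79/15 to the basis.

S(f_3,h_4): lcm = xy^2. S = 507/200xy - 9/5xz + 183/50x + 3/8y^2 - 3/4y.
  leading term xy: subtract (-169/200y)·f_1 from 507/200xy - 9/5xz + 183/50x + 3/8y^2 - 3/4y → -9/5xz + 183/50x + 23/5y^2 + 47/50y
  leading term xz: subtract (3/5z)·f_1 from -9/5xz + 183/50x + 23/5y^2 + 47/50y → 183/50x + 23/5y^2 - 3yz + 47/50y - 6/5z
  leading term x: subtract (-61/50)·f_1 from 183/50x + 23/5y^2 - 3yz + 47/50y - 6/5z → 23/5y^2 - 3yz + 176/25y - 6/5z + 61/25
  leading term y^2: subtract (-69/25)·h_4 from 23/5y^2 - 3yz + 176/25y - 6/5z + 61/25 → -3yz + 4819/250y - 237/25z + 4819/250
  leading term yz: subtract (45/79z)·h_5 from -3yz + 4819/250y - 237/25z + 4819/250 → 4819/250y - 135/79z^2 - 162/25z + 4819/250
  leading term y: subtract (-183/50)·h_5 from 4819/250y - 135/79z^2 - 162/25z + 4819/250 → -135/79z^2 + 9/2z
  leading term z^2: no divisor's leading term divides it; move -135/79z^2 to the remainder.
  leading term z: no divisor's leading term divides it; move 9/2z to the remainder.
  remainder -135/79z^2 + 9/2z ≠ 0; add h_6 = -135/79z^2 + 9/2z to the basis.

The other S-polynomials (S(f_2,f_3), S(f_1,h_4), S(f_2,h_4), S(f_1,h_5), S(f_2,h_5), S(f_3,h_5), S(h_4,h_5), S(f_1,h_6), S(f_2,h_6), S(f_3,h_6), S(h_4,h_6), S(h_5,h_6)) all reduce to 0 modulo the current basis, so we have a Gröbner basis.
Inter-reduce: drop elements whose leading term is divisible by another's, tail-reduce, and make monic.
Reduced Gröbner basis: {x - 75/79z + 1, y - 45/79z + 1, z^2 - 79/30z}.
Label its elements g_1 = x - 75/79z + 1, g_2 = y - 45/79z + 1, g_3 = z^2 - 79/30z.

Reduce p = yz - 1/2z modulo G:
  leading term yz: subtract (z)·g_2 from yz - 1/2z → 45/79z^2 - 3/2z
  leading term z^2: subtract (45/79)·g_3 from 45/79z^2 - 3/2z → 0
  normal form = 0.
Since the normal form is 0, p ∈ I.

The remainder on division by a Gröbner basis is unique — it is the normal form.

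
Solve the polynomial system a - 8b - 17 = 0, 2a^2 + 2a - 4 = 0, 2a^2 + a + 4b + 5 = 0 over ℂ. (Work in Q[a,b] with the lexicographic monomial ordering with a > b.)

{(1, -2)}

Compute a lex Gröbner basis by Buchberger's algorithm.
f_1 = a - 8b - 17, LT = a.
f_2 = 2a^2 + 2a - 4, LT = a^2.
f_3 = 2a^2 + a + 4b + 5, LT = a^2.

S(f_1,f_2): lcm = a^2. S = -8ab - 18a + 2.
  leading term ab: subtract (-8b)·f_1 from -8ab - 18a + 2 → -18a - 64b^2 - 136b + 2
  leading term a: subtract (-18)·f_1 from -18a - 64b^2 - 136b + 2 → -64b^2 - 280b - 304
  leading term b^2: no divisor's leading term divides it; move -64b^2 to the remainder.
  leading term b: no divisor's leading term divides it; move -280b to the remainder.
  leading term 1: no divisor's leading term divides it; move -304 to the remainder.
  remainder -64b^2 - 280b - 304 ≠ 0; add h_4 = -64b^2 - 280b - 304 to the basis.

S(f_1,f_3): lcm = a^2. S = -8ab - 35/2a - 2b - 5/2.
  leading term ab: subtract (-8b)·f_1 from -8ab - 35/2a - 2b - 5/2 → -35/2a - 64b^2 - 138b - 5/2
  leading term a: subtract (-35/2)·f_1 from -35/2a - 64b^2 - 138b - 5/2 → -64b^2 - 278b - 300
  leading term b^2: subtract (1)·h_4 from -64b^2 - 278b - 300 → 2b + 4
  leading term b: no divisor's leading term divides it; move 2b to the remainder.
  leading term 1: no divisor's leading term divides it; move 4 to the remainder.
  remainder 2b + 4 ≠ 0; add h_5 = 2b + 4 to the basis.

S(f_2,f_3): lcm = a^2. S = 1/2a - 2b - 9/2.
  leading term a: subtract (1/2)·f_1 from 1/2a - 2b - 9/2 → 2b + 4
  leading term b: subtract (1)·h_5 from 2b + 4 → 0
  remainder 0.

S(f_1,h_4): leading monomials are coprime, so the S-polynomial reduces to 0 (Buchberger's first criterion).
S(f_2,h_4): leading monomials are coprime, so the S-polynomial reduces to 0 (Buchberger's first criterion).
S(f_3,h_4): leading monomials are coprime, so the S-polynomial reduces to 0 (Buchberger's first criterion).
S(f_1,h_5): leading monomials are coprime, so the S-polynomial reduces to 0 (Buchberger's first criterion).
S(f_2,h_5): leading monomials are coprime, so the S-polynomial reduces to 0 (Buchberger's first criterion).
S(f_3,h_5): leading monomials are coprime, so the S-polynomial reduces to 0 (Buchberger's first criterion).
S(h_4,h_5): lcm = b^2. S = 19/8b + 19/4.
  leading term b: subtract (19/16)·h_5 from 19/8b + 19/4 → 0
  remainder 0.

Every S-polynomial of the final basis reduces to 0, so we have a Gröbner basis.
Inter-reduce: drop elements whose leading term is divisible by another's, tail-reduce, and make monic.
Reduced Gröbner basis: {a - 1, b + 2}.

Elimination: the polynomial b + 2 lies in the elimination ideal for b, so b ∈ {-2}. For each such b, the remaining basis elements (now univariate) give the rest of the solution.
  b = -2: the earlier basis element becomes a - 1 = 0, giving a = 1 — point (1, -2).
Substituting each solution back into the original system confirms all equations vanish.
Zero-dimensionality of the ideal guarantees finitely many solutions over ℂ.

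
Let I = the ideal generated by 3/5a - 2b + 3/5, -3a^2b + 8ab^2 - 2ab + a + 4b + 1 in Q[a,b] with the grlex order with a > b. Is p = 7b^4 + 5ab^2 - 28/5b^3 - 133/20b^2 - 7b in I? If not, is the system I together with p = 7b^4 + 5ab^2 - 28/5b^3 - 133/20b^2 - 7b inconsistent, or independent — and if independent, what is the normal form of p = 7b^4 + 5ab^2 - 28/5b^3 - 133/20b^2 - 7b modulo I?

7b^4 + 5ab^2 - 28/5b^3 - 133/20b^2 - 7b is independent of I; its normal form modulo I is 25/3b^2 + 53/6b.

First compute the reduced Gröbner basis of I by Buchberger's algorithm.
f_1 = 3/5a - 2b + 3/5, LT = a.
f_2 = -3a^2b + 8ab^2 - 2ab + a + 4b + 1, LT = a^2b.

S(f_1,f_2): lcm = a^2b. S = -2/3ab^2 + 1/3ab + 1/3a + 4/3b + 1/3.
  leading term ab^2: subtract (-10/9b^2)·f_1 from -2/3ab^2 + 1/3ab + 1/3a + 4/3b + 1/3 → -20/9b^3 + 1/3ab + 2/3b^2 + 1/3a + 4/3b + 1/3
  leading term b^3: no divisor's leading term divides it; move -20/9b^3 to the remainder.
  leading term ab: subtract (5/9b)·f_1 from 1/3ab + 2/3b^2 + 1/3a + 4/3b + 1/3 → 16/9b^2 + 1/3a + b + 1/3
  leading term b^2: no divisor's leading term divides it; move 16/9b^2 to the remainder.
  leading term a: subtract (5/9)·f_1 from 1/3a + b + 1/3 → 19/9b
  leading term b: no divisor's leading term divides it; move 19/9b to the remainder.
  remainder -20/9b^3 + 16/9b^2 + 19/9b ≠ 0; add h_3 = -20/9b^3 + 16/9b^2 + 19/9b to the basis.

The other S-polynomials (S(f_1,h_3), S(f_2,h_3)) all reduce to 0 modulo the current basis, so we have a Gröbner basis.
Inter-reduce: drop elements whose leading term is divisible by another's, tail-reduce, and make monic.
Reduced Gröbner basis: {b^3 - 4/5b^2 - 19/20b, a - 10/3b + 1}.
Label its elements g_1 = b^3 - 4/5b^2 - 19/20b, g_2 = a - 10/3b + 1.

Reduce p = 7b^4 + 5ab^2 - 28/5b^3 - 133/20b^2 - 7b modulo G:
  leading term b^4: subtract (7b)·g_1 from 7b^4 + 5ab^2 - 28/5b^3 - 133/20b^2 - 7b → 5ab^2 - 7b
  leading term ab^2: subtract (5b^2)·g_2 from 5ab^2 - 7b → 50/3b^3 - 5b^2 - 7b
  leading term b^3: subtract (50/3)·g_1 from 50/3b^3 - 5b^2 - 7b → 25/3b^2 + 53/6b
  leading term b^2: no divisor's leading term divides it; move 25/3b^2 to the remainder.
  leading term b: no divisor's leading term divides it; move 53/6b to the remainder.
  normal form = 25/3b^2 + 53/6b.
The normal form is nonzero, so p ∉ I. Since p minus its normal form lies in I, I + (p) = I + (r) where r = 25/3b^2 + 53/6b; decide whether this ideal is the whole ring.
Run Buchberger on G together with r (pairs among the g_i already reduce to 0 since G is a Gröbner basis):
g_1 = b^3 - 4/5b^2 - 19/20b, LT = b^3.
g_2 = a - 10/3b + 1, LT = a.
r = 25/3b^2 + 53/6b, LT = b^2.

S(g_1,r): lcm = b^3. S = -93/50b^2 - 19/20b.
  leading term b^2: subtract (-279/1250)·r from -93/50b^2 - 19/20b → 1277/1250b
  leading term b: no divisor's leading term divides it; move 1277/1250b to the remainder.
  remainder 1277/1250b ≠ 0; add m_4 = 1277/1250b to the basis.

The other S-polynomials (S(g_1,g_2), S(g_2,r), S(g_1,m_4), S(g_2,m_4), S(r,m_4)) all reduce to 0 modulo the current basis, so we have a Gröbner basis.
Inter-reduce: drop elements whose leading term is divisible by another's, tail-reduce, and make monic.
Reduced Gröbner basis: {a + 1, b}.
The reduced Gröbner basis of I + (p) is {a + 1, b} ≠ {1}, a proper ideal, so the enlarged system stays consistent: p is independent of I, with normal form 25/3b^2 + 53/6b.

The remainder on division by a Gröbner basis is unique — it is the normal form.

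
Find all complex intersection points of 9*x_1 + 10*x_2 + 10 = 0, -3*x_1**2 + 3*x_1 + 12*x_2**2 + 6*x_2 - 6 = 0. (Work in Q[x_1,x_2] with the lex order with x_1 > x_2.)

Compute a lex Gröbner basis by Buchberger's algorithm.
f_1 = 9*x_1 + 10*x_2 + 10, LT = x_1.
f_2 = -3*x_1**2 + 3*x_1 + 12*x_2**2 + 6*x_2 - 6, LT = x_1**2.

S(f_1,f_2): lcm = x_1**2. S = 10/9*x_1*x_2 + 19/9*x_1 + 4*x_2**2 + 2*x_2 - 2.
  leading term x_1*x_2: subtract (10/81*x_2)·f_1 from 10/9*x_1*x_2 + 19/9*x_1 + 4*x_2**2 + 2*x_2 - 2 → 19/9*x_1 + 224/81*x_2**2 + 62/81*x_2 - 2
  leading term x_1: subtract (19/81)·f_1 from 19/9*x_1 + 224/81*x_2**2 + 62/81*x_2 - 2 → 224/81*x_2**2 - 128/81*x_2 - 352/81
  leading term x_2**2: no divisor's leading term divides it; move 224/81*x_2**2 to the remainder.
  leading term x_2: no divisor's leading term divides it; move -128/81*x_2 to the remainder.
  leading term 1: no divisor's leading term divides it; move -352/81 to the remainder.
  remainder 224/81*x_2**2 - 128/81*x_2 - 352/81 ≠ 0; add h_3 = 224/81*x_2**2 - 128/81*x_2 - 352/81 to the basis.

S(f_1,h_3): leading monomials are coprime, so the S-polynomial reduces to 0 (Buchberger's first criterion).
S(f_2,h_3): leading monomials are coprime, so the S-polynomial reduces to 0 (Buchberger's first criterion).
Every S-polynomial of the final basis reduces to 0, so we have a Gröbner basis.
Inter-reduce: drop elements whose leading term is divisible by another's, tail-reduce, and make monic.
Reduced Gröbner basis: {x_1 + 10/9*x_2 + 10/9, x_2**2 - 4/7*x_2 - 11/7}.

Since the basis is lex-ordered, x_2**2 - 4/7*x_2 - 11/7 is univariate in x_2. Its roots are {-1, 11/7}. Back-substituting each root into the other basis elements fixes the other coordinates.
  x_2 = -1: the earlier basis element becomes x_1 = 0, giving x_1 = 0 — point (0, -1).
  x_2 = 11/7: the earlier basis element becomes x_1 + 20/7 = 0, giving x_1 = -20/7 — point (-20/7, 11/7).
Substituting each solution back into the original system confirms all equations vanish.
This is the nonlinear analogue of row-reducing a linear system.

{(0, -1), (-20/7, 11/7)}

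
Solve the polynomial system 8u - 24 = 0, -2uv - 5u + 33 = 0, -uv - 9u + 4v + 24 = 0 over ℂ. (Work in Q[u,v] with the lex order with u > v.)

{(3, 3)}

Compute a lex Gröbner basis by Buchberger's algorithm.
f_1 = 8u - 24, LT = u.
f_2 = -2uv - 5u + 33, LT = uv.
f_3 = -uv - 9u + 4v + 24, LT = uv.

S(f_1,f_2): lcm = uv. S = -\tfrac{5}{2}u - 3v + \tfrac{33}{2}.
  reduce S modulo (f_1, f_2, f_3):
  remainder -3v + 9 ≠ 0; add h_4 = -3v + 9 to the basis.

The other S-polynomials (S(f_1,f_3), S(f_2,f_3), S(f_1,h_4), S(f_2,h_4), S(f_3,h_4)) all reduce to 0 modulo the current basis, so we have a Gröbner basis.
Inter-reduce: drop elements whose leading term is divisible by another's, tail-reduce, and make monic.
Reduced Gröbner basis: {u - 3, v - 3}.

Elimination: the polynomial v - 3 lies in the elimination ideal for v, so v ∈ {3}. For each such v, the remaining basis elements (now univariate) give the rest of the solution.
  v = 3: the earlier basis element becomes u - 3 = 0, giving u = 3 — point (3, 3).
A lex Gröbner basis triangularizes the system, enabling back-substitution.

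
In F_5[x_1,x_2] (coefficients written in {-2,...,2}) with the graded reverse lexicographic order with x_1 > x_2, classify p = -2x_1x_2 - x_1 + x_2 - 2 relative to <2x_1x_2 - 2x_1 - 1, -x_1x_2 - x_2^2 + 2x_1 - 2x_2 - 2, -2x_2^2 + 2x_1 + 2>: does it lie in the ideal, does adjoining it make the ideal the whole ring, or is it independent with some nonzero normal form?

First compute the reduced Gröbner basis of I by Buchberger's algorithm.
f_1 = 2x_1x_2 - 2x_1 - 1, LT = x_1x_2.
f_2 = -x_1x_2 - x_2^2 + 2x_1 - 2x_2 - 2, LT = x_1x_2.
f_3 = -2x_2^2 + 2x_1 + 2, LT = x_2^2.

S(f_1,f_2): lcm = x_1x_2. S = -x_2^2 + x_1 - 2x_2.
  leading term x_2^2: subtract (-2)·f_3 from -x_2^2 + x_1 - 2x_2 → -2x_2 - 1
  leading term x_2: no divisor's leading term divides it; move -2x_2 to the remainder.
  leading term 1: no divisor's leading term divides it; move -1 to the remainder.
  remainder -2x_2 - 1 ≠ 0; add h_4 = -2x_2 - 1 to the basis.

S(f_1,f_3): lcm = x_1x_2^2. S = x_1^2 - x_1x_2 + x_1 + 2x_2.
  leading term x_1^2: no divisor's leading term divides it; move x_1^2 to the remainder.
  leading term x_1x_2: subtract (2)·f_1 from -x_1x_2 + x_1 + 2x_2 → 2x_2 + 2
  leading term x_2: subtract (-1)·h_4 from 2x_2 + 2 → 1
  leading term 1: no divisor's leading term divides it; move 1 to the remainder.
  remainder x_1^2 + 1 ≠ 0; add h_5 = x_1^2 + 1 to the basis.

S(f_2,f_3): lcm = x_1x_2^2. S = x_2^3 + x_1^2 - 2x_1x_2 + 2x_2^2 + x_1 + 2x_2.
  leading term x_2^3: subtract (2x_2)·f_3 from x_2^3 + x_1^2 - 2x_1x_2 + 2x_2^2 + x_1 + 2x_2 → x_1^2 - x_1x_2 + 2x_2^2 + x_1 - 2x_2
  leading term x_1^2: subtract (1)·h_5 from x_1^2 - x_1x_2 + 2x_2^2 + x_1 - 2x_2 → -x_1x_2 + 2x_2^2 + x_1 - 2x_2 - 1
  leading term x_1x_2: subtract (2)·f_1 from -x_1x_2 + 2x_2^2 + x_1 - 2x_2 - 1 → 2x_2^2 - 2x_2 + 1
  leading term x_2^2: subtract (-1)·f_3 from 2x_2^2 - 2x_2 + 1 → 2x_1 - 2x_2 - 2
  leading term x_1: no divisor's leading term divides it; move 2x_1 to the remainder.
  leading term x_2: subtract (1)·h_4 from -2x_2 - 2 → -1
  leading term 1: no divisor's leading term divides it; move -1 to the remainder.
  remainder 2x_1 - 1 ≠ 0; add h_6 = 2x_1 - 1 to the basis.

The other S-polynomials (S(f_1,h_4), S(f_2,h_4), S(f_3,h_4), S(f_1,h_5), S(f_2,h_5), S(f_3,h_5), S(h_4,h_5), S(f_1,h_6), S(f_2,h_6), S(f_3,h_6), S(h_4,h_6), S(h_5,h_6)) all reduce to 0 modulo the current basis, so we have a Gröbner basis.
Inter-reduce: drop elements whose leading term is divisible by another's, tail-reduce, and make monic.
Reduced Gröbner basis: {x_1 + 2, x_2 - 2}.
Label its elements g_1 = x_1 + 2, g_2 = x_2 - 2.

Reduce p = -2x_1x_2 - x_1 + x_2 - 2 modulo G:
  leading term x_1x_2: subtract (-2x_2)·g_1 from -2x_1x_2 - x_1 + x_2 - 2 → -x_1 - 2
  leading term x_1: subtract (-1)·g_1 from -x_1 - 2 → 0
  normal form = 0.
Since the normal form is 0, p ∈ I.

-2x_1x_2 - x_1 + x_2 - 2 lies in I (it reduces to 0).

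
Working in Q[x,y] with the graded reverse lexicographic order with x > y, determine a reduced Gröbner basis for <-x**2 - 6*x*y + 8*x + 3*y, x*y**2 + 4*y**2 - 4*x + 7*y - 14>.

f_1 = -x**2 - 6*x*y + 8*x + 3*y, LT = x**2.
f_2 = x*y**2 + 4*y**2 - 4*x + 7*y - 14, LT = x*y**2.

S(f_1,f_2): lcm = x**2*y**2. S = 6*x*y**3 - 12*x*y**2 - 3*y**3 + 4*x**2 - 7*x*y + 14*x.
  leading term x*y**3: subtract (6*y)·f_2 from 6*x*y**3 - 12*x*y**2 - 3*y**3 + 4*x**2 - 7*x*y + 14*x → -12*x*y**2 - 27*y**3 + 4*x**2 + 17*x*y - 42*y**2 + 14*x + 84*y
  leading term x*y**2: subtract (-12)·f_2 from -12*x*y**2 - 27*y**3 + 4*x**2 + 17*x*y - 42*y**2 + 14*x + 84*y → -27*y**3 + 4*x**2 + 17*x*y + 6*y**2 - 34*x + 168*y - 168
  leading term y**3: no divisor's leading term divides it; move -27*y**3 to the remainder.
  leading term x**2: subtract (-4)·f_1 from 4*x**2 + 17*x*y + 6*y**2 - 34*x + 168*y - 168 → -7*x*y + 6*y**2 - 2*x + 180*y - 168
  leading term x*y: no divisor's leading term divides it; move -7*x*y to the remainder.
  leading term y**2: no divisor's leading term divides it; move 6*y**2 to the remainder.
  leading term x: no divisor's leading term divides it; move -2*x to the remainder.
  leading term y: no divisor's leading term divides it; move 180*y to the remainder.
  leading term 1: no divisor's leading term divides it; move -168 to the remainder.
  remainder -27*y**3 - 7*x*y + 6*y**2 - 2*x + 180*y - 168 ≠ 0; add g_3 = -27*y**3 - 7*x*y + 6*y**2 - 2*x + 180*y - 168 to the basis.

S(f_1,g_3): leading monomials are coprime, so the S-polynomial reduces to 0 (Buchberger's first criterion).
S(f_2,g_3): lcm = x*y**3. S = -7/27*x**2*y + 2/9*x*y**2 + 4*y**3 - 2/27*x**2 + 8/3*x*y + 7*y**2 - 56/9*x - 14*y.
  leading term x**2*y: subtract (7/27*y)·f_1 from -7/27*x**2*y + 2/9*x*y**2 + 4*y**3 - 2/27*x**2 + 8/3*x*y + 7*y**2 - 56/9*x - 14*y → 16/9*x*y**2 + 4*y**3 - 2/27*x**2 + 16/27*x*y + 56/9*y**2 - 56/9*x - 14*y
  leading term x*y**2: subtract (16/9)·f_2 from 16/9*x*y**2 + 4*y**3 - 2/27*x**2 + 16/27*x*y + 56/9*y**2 - 56/9*x - 14*y → 4*y**3 - 2/27*x**2 + 16/27*x*y - 8/9*y**2 + 8/9*x - 238/9*y + 224/9
  leading term y**3: subtract (-4/27)·g_3 from 4*y**3 - 2/27*x**2 + 16/27*x*y - 8/9*y**2 + 8/9*x - 238/9*y + 224/9 → -2/27*x**2 - 4/9*x*y + 16/27*x + 2/9*y
  leading term x**2: subtract (2/27)·f_1 from -2/27*x**2 - 4/9*x*y + 16/27*x + 2/9*y → 0
  remainder 0.

Every S-polynomial of the final basis reduces to 0, so we have a Gröbner basis.

G = {x*y**2 + 4*y**2 - 4*x + 7*y - 14, y**3 + 7/27*x*y - 2/9*y**2 + 2/27*x - 20/3*y + 56/9, x**2 + 6*x*y - 8*x - 3*y}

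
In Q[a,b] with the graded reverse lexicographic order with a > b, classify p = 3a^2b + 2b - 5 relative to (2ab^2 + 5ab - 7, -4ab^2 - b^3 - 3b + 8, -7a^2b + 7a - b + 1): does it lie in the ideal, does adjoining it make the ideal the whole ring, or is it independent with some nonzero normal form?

First compute the reduced Gröbner basis of I by Buchberger's algorithm.
f_1 = 2ab^2 + 5ab - 7, LT = ab^2.
f_2 = -4ab^2 - b^3 - 3b + 8, LT = ab^2.
f_3 = -7a^2b + 7a - b + 1, LT = a^2b.

S(f_1,f_2): lcm = ab^2. S = -1/4b^3 + 5/2ab - 3/4b - 3/2.
  leading term b^3: no divisor's leading term divides it; move -1/4b^3 to the remainder.
  leading term ab: no divisor's leading term divides it; move 5/2ab to the remainder.
  leading term b: no divisor's leading term divides it; move -3/4b to the remainder.
  leading term 1: no divisor's leading term divides it; move -3/2 to the remainder.
  remainder -1/4b^3 + 5/2ab - 3/4b - 3/2 ≠ 0; add h_4 = -1/4b^3 + 5/2ab - 3/4b - 3/2 to the basis.

S(f_1,f_3): lcm = a^2b^2. S = 5/2a^2b + ab - 1/7b^2 - 7/2a + 1/7b.
  leading term a^2b: subtract (-5/14)·f_3 from 5/2a^2b + ab - 1/7b^2 - 7/2a + 1/7b → ab - 1/7b^2 - a - 3/14b + 5/14
  leading term ab: no divisor's leading term divides it; move ab to the remainder.
  leading term b^2: no divisor's leading term divides it; move -1/7b^2 to the remainder.
  leading term a: no divisor's leading term divides it; move -a to the remainder.
  leading term b: no divisor's leading term divides it; move -3/14b to the remainder.
  leading term 1: no divisor's leading term divides it; move 5/14 to the remainder.
  remainder ab - 1/7b^2 - a - 3/14b + 5/14 ≠ 0; add h_5 = ab - 1/7b^2 - a - 3/14b + 5/14 to the basis.

S(f_2,f_3): lcm = a^2b^2. S = 1/4ab^3 + 7/4ab - 1/7b^2 - 2a + 1/7b.
  leading term ab^3: subtract (1/8b)·f_1 from 1/4ab^3 + 7/4ab - 1/7b^2 - 2a + 1/7b → -5/8ab^2 + 7/4ab - 1/7b^2 - 2a + 57/56b
  leading term ab^2: subtract (-5/16)·f_1 from -5/8ab^2 + 7/4ab - 1/7b^2 - 2a + 57/56b → 53/16ab - 1/7b^2 - 2a + 57/56b - 35/16
  leading term ab: subtract (53/16)·h_5 from 53/16ab - 1/7b^2 - 2a + 57/56b - 35/16 → 37/112b^2 + 21/16a + 387/224b - 755/224
  leading term b^2: no divisor's leading term divides it; move 37/112b^2 to the remainder.
  leading term a: no divisor's leading term divides it; move 21/16a to the remainder.
  leading term b: no divisor's leading term divides it; move 387/224b to the remainder.
  leading term 1: no divisor's leading term divides it; move -755/224 to the remainder.
  remainder 37/112b^2 + 21/16a + 387/224b - 755/224 ≠ 0; add h_6 = 37/112b^2 + 21/16a + 387/224b - 755/224 to the basis.

S(f_3,h_4): lcm = a^2b^3. S = 10a^3b - 3a^2b - ab^2 + 1/7b^3 - 6a^2 - 1/7b^2.
  leading term a^3b: subtract (-10/7a)·f_3 from 10a^3b - 3a^2b - ab^2 + 1/7b^3 - 6a^2 - 1/7b^2 → -3a^2b - ab^2 + 1/7b^3 + 4a^2 - 10/7ab - 1/7b^2 + 10/7a
  leading term a^2b: subtract (3/7)·f_3 from -3a^2b - ab^2 + 1/7b^3 + 4a^2 - 10/7ab - 1/7b^2 + 10/7a → -ab^2 + 1/7b^3 + 4a^2 - 10/7ab - 1/7b^2 - 11/7a + 3/7b - 3/7
  leading term ab^2: subtract (-1/2)·f_1 from -ab^2 + 1/7b^3 + 4a^2 - 10/7ab - 1/7b^2 - 11/7a + 3/7b - 3/7 → 1/7b^3 + 4a^2 + 15/14ab - 1/7b^2 - 11/7a + 3/7b - 55/14
  leading term b^3: subtract (-4/7)·h_4 from 1/7b^3 + 4a^2 + 15/14ab - 1/7b^2 - 11/7a + 3/7b - 55/14 → 4a^2 + 5/2ab - 1/7b^2 - 11/7a - 67/14
  leading term a^2: no divisor's leading term divides it; move 4a^2 to the remainder.
  leading term ab: subtract (5/2)·h_5 from 5/2ab - 1/7b^2 - 11/7a - 67/14 → 3/14b^2 + 13/14a + 15/28b - 159/28
  leading term b^2: subtract (24/37)·h_6 from 3/14b^2 + 13/14a + 15/28b - 159/28 → 20/259a - 303/518b - 1809/518
  leading term a: no divisor's leading term divides it; move 20/259a to the remainder.
  leading term b: no divisor's leading term divides it; move -303/518b to the remainder.
  leading term 1: no divisor's leading term divides it; move -1809/518 to the remainder.
  remainder 4a^2 + 20/259a - 303/518b - 1809/518 ≠ 0; add h_7 = 4a^2 + 20/259a - 303/518b - 1809/518 to the basis.

S(f_1,h_5): lcm = ab^2. S = 1/7b^3 + 7/2ab + 3/14b^2 - 5/14b - 7/2.
  leading term b^3: subtract (-4/7)·h_4 from 1/7b^3 + 7/2ab + 3/14b^2 - 5/14b - 7/2 → 69/14ab + 3/14b^2 - 11/14b - 61/14
  leading term ab: subtract (69/14)·h_5 from 69/14ab + 3/14b^2 - 11/14b - 61/14 → 45/49b^2 + 69/14a + 53/196b - 1199/196
  leading term b^2: subtract (720/259)·h_6 from 45/49b^2 + 69/14a + 53/196b - 1199/196 → 663/518a - 32869/7252b + 23587/7252
  leading term a: no divisor's leading term divides it; move 663/518a to the remainder.
  leading term b: no divisor's leading term divides it; move -32869/7252b to the remainder.
  leading term 1: no divisor's leading term divides it; move 23587/7252 to the remainder.
  remainder 663/518a - 32869/7252b + 23587/7252 ≠ 0; add h_8 = 663/518a - 32869/7252b + 23587/7252 to the basis.

S(f_3,h_5): lcm = a^2b. S = 1/7ab^2 + a^2 + 3/14ab - 19/14a + 1/7b - 1/7.
  leading term ab^2: subtract (1/14)·f_1 from 1/7ab^2 + a^2 + 3/14ab - 19/14a + 1/7b - 1/7 → a^2 - 1/7ab - 19/14a + 1/7b + 5/14
  leading term a^2: subtract (1/4)·h_7 from a^2 - 1/7ab - 19/14a + 1/7b + 5/14 → -1/7ab - 713/518a + 599/2072b + 2549/2072
  leading term ab: subtract (-1/7)·h_5 from -1/7ab - 713/518a + 599/2072b + 2549/2072 → -1/49b^2 - 787/518a + 3749/14504b + 18583/14504
  leading term b^2: subtract (-16/259)·h_6 from -1/49b^2 - 787/518a + 3749/14504b + 18583/14504 → -745/518a + 5297/14504b + 15563/14504
  leading term a: subtract (-745/663)·h_8 from -745/518a + 5297/14504b + 15563/14504 → -1228727/259896b + 1228727/259896
  leading term b: no divisor's leading term divides it; move -1228727/259896b to the remainder.
  leading term 1: no divisor's leading term divides it; move 1228727/259896 to the remainder.
  remainder -1228727/259896b + 1228727/259896 ≠ 0; add h_9 = -1228727/259896b + 1228727/259896 to the basis.

The other S-polynomials (S(f_1,h_4), S(f_2,h_4), S(f_2,h_5), S(h_4,h_5), S(f_1,h_6), S(f_2,h_6), S(f_3,h_6), S(h_4,h_6), S(h_5,h_6), S(f_1,h_7), S(f_2,h_7), S(f_3,h_7), S(h_4,h_7), S(h_5,h_7), S(h_6,h_7), S(f_1,h_8), S(f_2,h_8), S(f_3,h_8), S(h_4,h_8), S(h_5,h_8), S(h_6,h_8), S(h_7,h_8), S(f_1,h_9), S(f_2,h_9), S(f_3,h_9), S(h_4,h_9), S(h_5,h_9), S(h_6,h_9), S(h_7,h_9), S(h_8,h_9)) all reduce to 0 modulo the current basis, so we have a Gröbner basis.
Inter-reduce: drop elements whose leading term is divisible by another's, tail-reduce, and make monic.
Reduced Gröbner basis: {a - 1, b - 1}.
Label its elements g_1 = a - 1, g_2 = b - 1.

Reduce p = 3a^2b + 2b - 5 modulo G:
  leading term a^2b: subtract (3ab)·g_1 from 3a^2b + 2b - 5 → 3ab + 2b - 5
  leading term ab: subtract (3b)·g_1 from 3ab + 2b - 5 → 5b - 5
  leading term b: subtract (5)·g_2 from 5b - 5 → 0
  normal form = 0.
Since the normal form is 0, p ∈ I.

3a^2b + 2b - 5 lies in I (it reduces to 0).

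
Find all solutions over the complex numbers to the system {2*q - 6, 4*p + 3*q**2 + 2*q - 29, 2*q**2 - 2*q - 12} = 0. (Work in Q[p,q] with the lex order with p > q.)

{(-1, 3)}

Compute a lex Gröbner basis by Buchberger's algorithm.
f_1 = 2*q - 6, LT = q.
f_2 = 4*p + 3*q**2 + 2*q - 29, LT = p.
f_3 = 2*q**2 - 2*q - 12, LT = q**2.

The S-polynomials (S(f_1,f_2), S(f_1,f_3), S(f_2,f_3)) all reduce to 0 modulo the current basis, so we have a Gröbner basis.
Inter-reduce: drop elements whose leading term is divisible by another's, tail-reduce, and make monic.
Reduced Gröbner basis: {p + 1, q - 3}.

The lex basis is triangular: the last element involves only q. Solving q - 3 = 0 gives q ∈ {3}; substituting each value into the earlier elements determines the remaining variables.
  q = 3: the earlier basis element becomes p + 1 = 0, giving p = -1 — point (-1, 3).
Each listed point satisfies every original equation (direct substitution).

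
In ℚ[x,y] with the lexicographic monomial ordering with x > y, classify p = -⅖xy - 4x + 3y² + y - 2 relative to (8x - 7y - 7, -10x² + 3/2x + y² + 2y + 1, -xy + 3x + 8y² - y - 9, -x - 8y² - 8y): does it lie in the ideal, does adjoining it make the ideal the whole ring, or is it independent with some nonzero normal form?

First compute the reduced Gröbner basis of I by Buchberger's algorithm.
f_1 = 8x - 7y - 7, LT = x.
f_2 = -10x² + 3/2x + y² + 2y + 1, LT = x².
f_3 = -xy + 3x + 8y² - y - 9, LT = xy.
f_4 = -x - 8y² - 8y, LT = x.

S(f_1,f_2): lcm = x². S = -⅞xy - 29/40x + 1/10y² + ⅕y + 1/10.
  leading term xy: subtract (-7/64y)·f_1 from -⅞xy - 29/40x + 1/10y² + ⅕y + 1/10 → -29/40x - 213/320y² - 181/320y + 1/10
  leading term x: subtract (-29/320)·f_1 from -29/40x - 213/320y² - 181/320y + 1/10 → -213/320y² - 6/5y - 171/320
  leading term y²: no divisor's leading term divides it; move -213/320y² to the remainder.
  leading term y: no divisor's leading term divides it; move -6/5y to the remainder.
  leading term 1: no divisor's leading term divides it; move -171/320 to the remainder.
  remainder -213/320y² - 6/5y - 171/320 ≠ 0; add h_5 = -213/320y² - 6/5y - 171/320 to the basis.

S(f_1,f_3): lcm = xy. S = 3x + 57/8y² - 15/8y - 9.
  leading term x: subtract (⅜)·f_1 from 3x + 57/8y² - 15/8y - 9 → 57/8y² + ¾y - 51/8
  leading term y²: subtract (-760/71)·h_5 from 57/8y² + ¾y - 51/8 → -3435/284y - 3435/284
  leading term y: no divisor's leading term divides it; move -3435/284y to the remainder.
  leading term 1: no divisor's leading term divides it; move -3435/284 to the remainder.
  remainder -3435/284y - 3435/284 ≠ 0; add h_6 = -3435/284y - 3435/284 to the basis.

The other S-polynomials (S(f_1,f_4), S(f_2,f_3), S(f_2,f_4), S(f_3,f_4), S(f_1,h_5), S(f_2,h_5), S(f_3,h_5), S(f_4,h_5), S(f_1,h_6), S(f_2,h_6), S(f_3,h_6), S(f_4,h_6), S(h_5,h_6)) all reduce to 0 modulo the current basis, so we have a Gröbner basis.
Inter-reduce: drop elements whose leading term is divisible by another's, tail-reduce, and make monic.
Reduced Gröbner basis: {x, y + 1}.
Label its elements g_1 = x, g_2 = y + 1.

Reduce p = -⅖xy - 4x + 3y² + y - 2 modulo G:
  leading term xy: subtract (-⅖y)·g_1 from -⅖xy - 4x + 3y² + y - 2 → -4x + 3y² + y - 2
  leading term x: subtract (-4)·g_1 from -4x + 3y² + y - 2 → 3y² + y - 2
  leading term y²: subtract (3y)·g_2 from 3y² + y - 2 → -2y - 2
  leading term y: subtract (-2)·g_2 from -2y - 2 → 0
  normal form = 0.
Since the normal form is 0, p ∈ I.

Ideal membership is decidable via reduction modulo a Gröbner basis.

-⅖xy - 4x + 3y² + y - 2 lies in I (it reduces to 0).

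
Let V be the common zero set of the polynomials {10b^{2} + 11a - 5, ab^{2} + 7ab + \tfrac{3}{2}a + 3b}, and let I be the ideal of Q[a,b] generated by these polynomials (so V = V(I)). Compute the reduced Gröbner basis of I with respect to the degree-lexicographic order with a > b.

G = {a^{2} - \tfrac{70}{11}ab - \tfrac{20}{11}a - \tfrac{30}{11}b, b^{2} + \tfrac{11}{10}a - \tfrac{1}{2}}

Buchberger's algorithm terminates because the ascending chain of leading-term ideals stabilizes.

f_1 = 10b^{2} + 11a - 5, LT = b^{2}.
f_2 = ab^{2} + 7ab + \tfrac{3}{2}a + 3b, LT = ab^{2}.

S(f_1,f_2): lcm = ab^{2}. S = \tfrac{11}{10}a^{2} - 7ab - 2a - 3b.
  leading term a^{2}: no divisor's leading term divides it; move \tfrac{11}{10}a^{2} to the remainder.
  leading term ab: no divisor's leading term divides it; move -7ab to the remainder.
  leading term a: no divisor's leading term divides it; move -2a to the remainder.
  leading term b: no divisor's leading term divides it; move -3b to the remainder.
  remainder \tfrac{11}{10}a^{2} - 7ab - 2a - 3b ≠ 0; add g_3 = \tfrac{11}{10}a^{2} - 7ab - 2a - 3b to the basis.

The other S-polynomials (S(f_1,g_3), S(f_2,g_3)) all reduce to 0 modulo the current basis, so we have a Gröbner basis.
Inter-reduce: drop elements whose leading term is divisible by another's, tail-reduce, and make monic.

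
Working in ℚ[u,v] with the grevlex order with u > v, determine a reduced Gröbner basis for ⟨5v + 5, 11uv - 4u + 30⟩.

f_1 = 5v + 5, LT = v.
f_2 = 11uv - 4u + 30, LT = uv.

S(f_1,f_2): lcm = uv. S = 15/11u - 30/11.
  leading term u: no divisor's leading term divides it; move 15/11u to the remainder.
  leading term 1: no divisor's leading term divides it; move -30/11 to the remainder.
  remainder 15/11u - 30/11 ≠ 0; add g_3 = 15/11u - 30/11 to the basis.

The other S-polynomials (S(f_1,g_3), S(f_2,g_3)) all reduce to 0 modulo the current basis, so we have a Gröbner basis.
Inter-reduce: drop elements whose leading term is divisible by another's, tail-reduce, and make monic.

G = {u - 2, v + 1}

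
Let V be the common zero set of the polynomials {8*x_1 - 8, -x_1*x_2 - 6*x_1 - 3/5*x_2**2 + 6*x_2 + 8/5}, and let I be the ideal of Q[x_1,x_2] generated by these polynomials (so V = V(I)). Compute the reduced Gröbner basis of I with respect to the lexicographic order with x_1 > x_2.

f_1 = 8*x_1 - 8, LT = x_1.
f_2 = -x_1*x_2 - 6*x_1 - 3/5*x_2**2 + 6*x_2 + 8/5, LT = x_1*x_2.

S(f_1,f_2): lcm = x_1*x_2. S = -6*x_1 - 3/5*x_2**2 + 5*x_2 + 8/5.
  reduce S modulo (f_1, f_2):
  remainder -3/5*x_2**2 + 5*x_2 - 22/5 ≠ 0; add g_3 = -3/5*x_2**2 + 5*x_2 - 22/5 to the basis.

The other S-polynomials (S(f_1,g_3), S(f_2,g_3)) all reduce to 0 modulo the current basis, so we have a Gröbner basis.
Inter-reduce: drop elements whose leading term is divisible by another's, tail-reduce, and make monic.

G = {x_1 - 1, x_2**2 - 25/3*x_2 + 22/3}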